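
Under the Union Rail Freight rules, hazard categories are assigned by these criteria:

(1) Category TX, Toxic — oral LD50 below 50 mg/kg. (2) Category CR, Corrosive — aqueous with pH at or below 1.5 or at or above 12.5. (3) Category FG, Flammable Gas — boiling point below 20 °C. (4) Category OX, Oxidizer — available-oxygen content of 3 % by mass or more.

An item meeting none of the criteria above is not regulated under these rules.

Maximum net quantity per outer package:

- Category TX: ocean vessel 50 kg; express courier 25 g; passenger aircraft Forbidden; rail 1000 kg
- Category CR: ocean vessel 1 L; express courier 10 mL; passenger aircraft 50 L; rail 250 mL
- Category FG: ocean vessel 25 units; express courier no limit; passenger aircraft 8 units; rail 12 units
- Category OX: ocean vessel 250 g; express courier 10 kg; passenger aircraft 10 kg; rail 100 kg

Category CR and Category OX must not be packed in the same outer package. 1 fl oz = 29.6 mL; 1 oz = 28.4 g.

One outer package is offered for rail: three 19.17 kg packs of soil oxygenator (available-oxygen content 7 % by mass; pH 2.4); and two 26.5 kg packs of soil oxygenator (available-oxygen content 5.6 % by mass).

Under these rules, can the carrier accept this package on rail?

Soil oxygenator: available-oxygen content 7 % by mass ≥ 3 % by mass → Category OX (Oxidizer).
With available-oxygen content 5.6 % by mass (≥ 3 % by mass), the soil oxygenator falls in Category OX.
Category OX net quantity: (three 19.17 kg packs = 57.51 kg) + (two 26.5 kg packs = 53 kg) = 110.51 kg.
110.51 kg exceeds the rail limit of 100 kg for Category OX.

No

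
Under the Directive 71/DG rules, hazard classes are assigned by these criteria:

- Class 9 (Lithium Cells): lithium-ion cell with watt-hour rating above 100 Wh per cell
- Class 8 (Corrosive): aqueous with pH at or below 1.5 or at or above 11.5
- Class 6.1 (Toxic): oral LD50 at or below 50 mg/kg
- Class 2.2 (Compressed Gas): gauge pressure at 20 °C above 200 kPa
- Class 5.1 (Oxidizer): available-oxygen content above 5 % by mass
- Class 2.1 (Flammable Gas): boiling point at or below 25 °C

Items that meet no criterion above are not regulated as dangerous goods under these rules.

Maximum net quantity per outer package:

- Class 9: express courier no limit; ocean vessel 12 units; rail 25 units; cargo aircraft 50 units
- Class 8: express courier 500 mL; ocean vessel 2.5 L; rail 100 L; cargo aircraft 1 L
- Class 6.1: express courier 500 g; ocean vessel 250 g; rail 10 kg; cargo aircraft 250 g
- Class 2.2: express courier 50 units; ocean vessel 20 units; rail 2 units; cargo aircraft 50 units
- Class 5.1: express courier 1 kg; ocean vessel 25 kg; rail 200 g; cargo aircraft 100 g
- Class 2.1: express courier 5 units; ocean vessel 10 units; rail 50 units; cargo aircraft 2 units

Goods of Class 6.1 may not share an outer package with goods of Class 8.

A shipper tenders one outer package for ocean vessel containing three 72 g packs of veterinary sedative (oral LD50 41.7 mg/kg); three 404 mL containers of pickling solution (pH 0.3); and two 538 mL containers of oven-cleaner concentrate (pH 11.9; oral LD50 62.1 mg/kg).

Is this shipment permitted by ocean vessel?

Veterinary sedative: oral LD50 41.7 mg/kg ≤ 50 mg/kg → Class 6.1 (Toxic).
Pickling solution: pH 0.3 ≤ 1.5 → Class 8 (Corrosive).
pH 11.9 meets the Class 8 criterion (Corrosive), so the oven-cleaner concentrate is Class 8.
Class 6.1 quantity: three 72 g packs = 216 g.
216 g is within the ocean vessel limit of 250 g for Class 6.1.
Class 8 net quantity: (three 404 mL containers = 1.212 L) + (two 538 mL containers = 1.076 L) = 2.288 L.
That is within the Class 8 ocean vessel limit of 2.5 L.
Class 6.1 and Class 8 may not share an outer package.

No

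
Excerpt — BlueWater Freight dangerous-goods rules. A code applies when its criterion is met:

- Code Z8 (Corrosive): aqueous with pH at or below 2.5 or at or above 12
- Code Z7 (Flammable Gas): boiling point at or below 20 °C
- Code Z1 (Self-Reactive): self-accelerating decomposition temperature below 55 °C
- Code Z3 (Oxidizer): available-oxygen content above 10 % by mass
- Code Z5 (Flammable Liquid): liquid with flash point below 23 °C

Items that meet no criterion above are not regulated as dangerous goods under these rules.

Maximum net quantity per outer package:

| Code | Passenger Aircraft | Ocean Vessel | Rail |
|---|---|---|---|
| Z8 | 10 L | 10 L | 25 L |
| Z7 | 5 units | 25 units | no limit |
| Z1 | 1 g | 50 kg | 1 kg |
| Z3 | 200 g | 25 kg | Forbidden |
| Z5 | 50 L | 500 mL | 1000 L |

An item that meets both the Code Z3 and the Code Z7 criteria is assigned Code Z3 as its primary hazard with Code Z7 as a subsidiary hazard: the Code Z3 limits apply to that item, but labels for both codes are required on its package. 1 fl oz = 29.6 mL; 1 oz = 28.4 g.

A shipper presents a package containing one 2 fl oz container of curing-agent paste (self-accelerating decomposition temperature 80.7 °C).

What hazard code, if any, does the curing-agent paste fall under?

self-accelerating decomposition temperature 80.7 °C is not below 55 °C, so Code Z1 does not apply.
No criterion is met, so the item is not regulated.

Not regulated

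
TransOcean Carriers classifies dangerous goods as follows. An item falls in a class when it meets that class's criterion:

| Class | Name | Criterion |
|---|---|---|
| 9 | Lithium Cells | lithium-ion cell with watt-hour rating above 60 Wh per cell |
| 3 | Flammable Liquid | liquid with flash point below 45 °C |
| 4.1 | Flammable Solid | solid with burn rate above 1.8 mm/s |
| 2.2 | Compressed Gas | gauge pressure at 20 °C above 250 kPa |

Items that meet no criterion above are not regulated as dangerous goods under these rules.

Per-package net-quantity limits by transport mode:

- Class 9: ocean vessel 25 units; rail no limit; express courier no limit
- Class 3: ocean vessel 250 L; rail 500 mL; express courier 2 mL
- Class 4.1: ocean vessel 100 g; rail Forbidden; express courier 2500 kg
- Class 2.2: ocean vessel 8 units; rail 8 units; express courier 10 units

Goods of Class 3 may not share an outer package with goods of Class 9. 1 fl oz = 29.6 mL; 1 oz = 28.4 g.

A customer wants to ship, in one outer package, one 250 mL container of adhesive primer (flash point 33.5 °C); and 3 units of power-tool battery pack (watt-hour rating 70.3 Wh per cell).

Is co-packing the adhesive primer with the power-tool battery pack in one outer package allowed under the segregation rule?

No

The adhesive primer has flash point 33.5 °C, which is < 45 °C, so it is Class 3 (Flammable Liquid).
The power-tool battery pack has watt-hour rating 70.3 Wh per cell, which is > 60 Wh per cell, so it is Class 9 (Lithium Cells).
Class 3 and Class 9 may not share an outer package.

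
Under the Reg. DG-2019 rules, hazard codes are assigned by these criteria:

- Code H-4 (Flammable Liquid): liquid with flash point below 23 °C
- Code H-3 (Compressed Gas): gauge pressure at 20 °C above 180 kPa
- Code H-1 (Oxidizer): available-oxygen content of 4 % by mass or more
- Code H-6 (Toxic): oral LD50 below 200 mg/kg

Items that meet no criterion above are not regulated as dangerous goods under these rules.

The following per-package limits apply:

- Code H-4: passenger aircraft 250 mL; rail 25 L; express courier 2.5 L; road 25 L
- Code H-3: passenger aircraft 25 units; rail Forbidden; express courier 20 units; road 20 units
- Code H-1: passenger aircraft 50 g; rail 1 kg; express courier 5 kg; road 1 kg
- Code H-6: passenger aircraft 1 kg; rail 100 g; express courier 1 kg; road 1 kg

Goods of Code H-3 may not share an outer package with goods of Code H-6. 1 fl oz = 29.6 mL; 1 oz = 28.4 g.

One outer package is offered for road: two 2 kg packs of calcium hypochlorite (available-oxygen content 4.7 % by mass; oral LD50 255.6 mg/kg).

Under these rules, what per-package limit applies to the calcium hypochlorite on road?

1 kg

With available-oxygen content 4.7 % by mass (≥ 4 % by mass), the calcium hypochlorite falls in Code H-1.
The road limit for Code H-1 is 1 kg.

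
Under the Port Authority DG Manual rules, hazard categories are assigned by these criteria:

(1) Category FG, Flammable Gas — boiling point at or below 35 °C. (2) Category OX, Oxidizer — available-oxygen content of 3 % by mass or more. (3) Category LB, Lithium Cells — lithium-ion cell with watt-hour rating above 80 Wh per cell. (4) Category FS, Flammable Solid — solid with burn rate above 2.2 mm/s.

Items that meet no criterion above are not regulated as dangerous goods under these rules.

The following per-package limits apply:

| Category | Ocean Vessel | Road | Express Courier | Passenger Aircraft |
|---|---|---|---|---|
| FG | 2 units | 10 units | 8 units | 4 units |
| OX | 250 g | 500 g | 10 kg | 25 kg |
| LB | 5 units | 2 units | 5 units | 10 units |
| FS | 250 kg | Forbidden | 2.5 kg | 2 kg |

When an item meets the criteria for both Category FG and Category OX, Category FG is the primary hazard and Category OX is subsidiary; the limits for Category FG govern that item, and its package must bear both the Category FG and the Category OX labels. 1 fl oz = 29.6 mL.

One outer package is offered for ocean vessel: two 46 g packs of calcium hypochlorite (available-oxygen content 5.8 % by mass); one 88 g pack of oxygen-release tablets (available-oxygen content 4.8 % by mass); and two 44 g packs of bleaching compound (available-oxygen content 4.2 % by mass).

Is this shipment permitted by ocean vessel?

The calcium hypochlorite has available-oxygen content 5.8 % by mass, which is ≥ 3 % by mass, so it is Category OX (Oxidizer).
Oxygen-release tablets: available-oxygen content 4.8 % by mass ≥ 3 % by mass → Category OX (Oxidizer).
With available-oxygen content 4.2 % by mass (≥ 3 % by mass), the bleaching compound falls in Category OX.
Category OX net quantity: (two 46 g packs = 92 g) + 88 g + (two 44 g packs = 88 g) = 268 g.
268 g > 250 g (ocean vessel limit, Category OX) — over the limit.

No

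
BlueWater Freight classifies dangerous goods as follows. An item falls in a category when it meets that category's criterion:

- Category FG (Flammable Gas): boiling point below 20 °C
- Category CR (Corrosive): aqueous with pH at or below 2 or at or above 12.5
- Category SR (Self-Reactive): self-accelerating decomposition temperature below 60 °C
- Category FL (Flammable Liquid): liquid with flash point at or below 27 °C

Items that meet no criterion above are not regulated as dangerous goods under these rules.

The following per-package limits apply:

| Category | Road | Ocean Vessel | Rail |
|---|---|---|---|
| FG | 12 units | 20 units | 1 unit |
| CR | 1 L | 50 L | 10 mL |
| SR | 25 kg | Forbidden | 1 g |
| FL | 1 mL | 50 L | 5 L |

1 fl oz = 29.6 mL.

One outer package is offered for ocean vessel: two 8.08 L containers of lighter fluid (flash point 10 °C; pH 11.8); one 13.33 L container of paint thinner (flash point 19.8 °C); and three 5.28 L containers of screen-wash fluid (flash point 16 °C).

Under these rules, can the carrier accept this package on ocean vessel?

Yes

The lighter fluid has flash point 10 °C, which is ≤ 27 °C, so it is Category FL (Flammable Liquid).
The paint thinner has flash point 19.8 °C, which is ≤ 27 °C, so it is Category FL (Flammable Liquid).
With flash point 16 °C (≤ 27 °C), the screen-wash fluid falls in Category FL.
Total Category FL: (two 8.08 L containers = 16.16 L) + 13.33 L + (three 5.28 L containers = 15.84 L) = 45.33 L.
That is within the Category FL ocean vessel limit of 50 L.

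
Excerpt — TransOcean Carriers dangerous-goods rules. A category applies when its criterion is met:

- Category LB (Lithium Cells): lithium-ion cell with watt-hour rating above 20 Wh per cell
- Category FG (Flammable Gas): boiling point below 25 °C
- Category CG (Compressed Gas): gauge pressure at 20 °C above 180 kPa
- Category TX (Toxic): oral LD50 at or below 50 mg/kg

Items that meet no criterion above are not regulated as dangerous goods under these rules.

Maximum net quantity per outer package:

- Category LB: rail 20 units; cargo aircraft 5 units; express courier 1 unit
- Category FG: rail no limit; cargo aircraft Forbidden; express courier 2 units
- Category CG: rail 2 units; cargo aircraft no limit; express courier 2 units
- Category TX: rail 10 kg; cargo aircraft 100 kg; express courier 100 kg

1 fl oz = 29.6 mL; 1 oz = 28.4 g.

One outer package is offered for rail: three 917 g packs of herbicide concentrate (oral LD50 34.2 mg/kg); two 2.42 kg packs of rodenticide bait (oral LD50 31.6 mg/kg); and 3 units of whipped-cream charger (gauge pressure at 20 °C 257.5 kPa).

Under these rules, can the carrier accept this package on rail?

With oral LD50 34.2 mg/kg (≤ 50 mg/kg), the herbicide concentrate falls in Category TX.
Rodenticide bait: oral LD50 31.6 mg/kg ≤ 50 mg/kg → Category TX (Toxic).
With gauge pressure at 20 °C 257.5 kPa (> 180 kPa), the whipped-cream charger falls in Category CG.
Total Category TX: (three 917 g packs = 2.751 kg) + (two 2.42 kg packs = 4.84 kg) = 7.591 kg.
7.591 kg is within the rail limit of 10 kg for Category TX.
Category CG quantity: 3 units.
3 units exceeds the rail limit of 2 units for Category CG.

No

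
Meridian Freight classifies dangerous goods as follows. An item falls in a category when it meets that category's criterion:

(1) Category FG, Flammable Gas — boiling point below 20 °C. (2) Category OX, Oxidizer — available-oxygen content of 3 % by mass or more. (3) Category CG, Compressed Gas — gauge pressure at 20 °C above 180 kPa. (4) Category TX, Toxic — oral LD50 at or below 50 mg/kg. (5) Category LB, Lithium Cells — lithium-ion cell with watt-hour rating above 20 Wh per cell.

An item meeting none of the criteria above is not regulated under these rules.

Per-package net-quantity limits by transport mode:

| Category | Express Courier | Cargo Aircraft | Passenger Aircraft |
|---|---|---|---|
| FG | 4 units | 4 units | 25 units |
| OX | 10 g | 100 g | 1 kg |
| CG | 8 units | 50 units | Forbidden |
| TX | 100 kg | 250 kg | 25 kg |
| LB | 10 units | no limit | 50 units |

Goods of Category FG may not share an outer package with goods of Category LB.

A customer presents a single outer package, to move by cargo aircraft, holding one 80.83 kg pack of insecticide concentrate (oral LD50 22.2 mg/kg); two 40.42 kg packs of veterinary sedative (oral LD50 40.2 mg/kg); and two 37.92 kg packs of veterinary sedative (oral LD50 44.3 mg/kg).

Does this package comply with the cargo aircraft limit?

Oral LD50 22.2 mg/kg meets the Category TX criterion (Toxic), so the insecticide concentrate is Category TX.
Oral LD50 40.2 mg/kg meets the Category TX criterion (Toxic), so the veterinary sedative is Category TX.
With oral LD50 44.3 mg/kg (≤ 50 mg/kg), the veterinary sedative falls in Category TX.
Category TX net quantity: 80.83 kg + (two 40.42 kg packs = 80.84 kg) + (two 37.92 kg packs = 75.84 kg) = 237.51 kg.
That is within the Category TX cargo aircraft limit of 250 kg.

Yes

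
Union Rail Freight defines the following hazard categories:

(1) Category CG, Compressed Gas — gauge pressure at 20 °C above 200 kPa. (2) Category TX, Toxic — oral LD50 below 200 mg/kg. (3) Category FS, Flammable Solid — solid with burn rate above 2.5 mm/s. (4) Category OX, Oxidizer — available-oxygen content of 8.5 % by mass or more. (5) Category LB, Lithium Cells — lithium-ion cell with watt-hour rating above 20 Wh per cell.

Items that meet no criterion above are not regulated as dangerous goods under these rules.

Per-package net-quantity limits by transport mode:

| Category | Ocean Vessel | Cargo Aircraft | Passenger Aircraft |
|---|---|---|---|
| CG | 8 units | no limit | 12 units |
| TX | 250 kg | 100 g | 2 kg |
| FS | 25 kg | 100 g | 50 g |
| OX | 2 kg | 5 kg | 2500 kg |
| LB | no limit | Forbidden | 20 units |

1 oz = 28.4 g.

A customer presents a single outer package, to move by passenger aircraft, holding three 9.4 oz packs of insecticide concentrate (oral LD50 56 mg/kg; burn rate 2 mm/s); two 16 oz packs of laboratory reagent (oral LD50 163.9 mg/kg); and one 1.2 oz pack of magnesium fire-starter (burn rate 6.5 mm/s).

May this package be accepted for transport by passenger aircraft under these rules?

Insecticide concentrate: oral LD50 56 mg/kg < 200 mg/kg → Category TX (Toxic).
Oral LD50 163.9 mg/kg meets the Category TX criterion (Toxic), so the laboratory reagent is Category TX.
The magnesium fire-starter has burn rate 6.5 mm/s, which is > 2.5 mm/s, so it is Category FS (Flammable Solid).
Total Category TX: (three 9.4 oz packs = 800.88 g) + (two 16 oz packs = 908.8 g) = 1709.68 g.
1709.68 g ≤ 2 kg (passenger aircraft limit, Category TX) — within limit.
Category FS quantity: one 1.2 oz pack = 34.08 g.
That is within the Category FS passenger aircraft limit of 50 g.
Every hazard category is within its passenger aircraft limit and no segregation rule is violated.

Yes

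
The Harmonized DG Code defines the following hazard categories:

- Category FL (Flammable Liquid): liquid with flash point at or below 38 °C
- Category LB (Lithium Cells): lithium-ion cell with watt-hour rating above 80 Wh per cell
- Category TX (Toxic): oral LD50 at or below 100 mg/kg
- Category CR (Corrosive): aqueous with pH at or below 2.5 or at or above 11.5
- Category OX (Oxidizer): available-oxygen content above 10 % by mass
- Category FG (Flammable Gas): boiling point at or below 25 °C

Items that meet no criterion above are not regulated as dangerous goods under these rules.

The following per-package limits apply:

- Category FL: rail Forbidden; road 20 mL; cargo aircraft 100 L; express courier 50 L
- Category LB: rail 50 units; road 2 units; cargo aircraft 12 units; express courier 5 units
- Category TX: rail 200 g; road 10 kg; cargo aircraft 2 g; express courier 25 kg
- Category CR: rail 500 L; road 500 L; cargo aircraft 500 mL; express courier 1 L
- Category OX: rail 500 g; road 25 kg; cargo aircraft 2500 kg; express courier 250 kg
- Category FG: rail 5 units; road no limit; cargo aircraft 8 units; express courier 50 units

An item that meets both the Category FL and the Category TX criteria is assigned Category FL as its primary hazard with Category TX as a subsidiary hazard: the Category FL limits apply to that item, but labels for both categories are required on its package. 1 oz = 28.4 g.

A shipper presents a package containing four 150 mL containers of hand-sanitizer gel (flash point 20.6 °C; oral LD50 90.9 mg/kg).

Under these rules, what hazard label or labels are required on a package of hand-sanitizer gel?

Category FL and TX

With flash point 20.6 °C (≤ 38 °C), the hand-sanitizer gel falls in Category FL.
The hand-sanitizer gel has oral LD50 90.9 mg/kg, which is ≤ 100 mg/kg, so it is Category TX (Toxic).
By the precedence rule Category FL is primary and Category TX is subsidiary, and that rule requires both labels on the package.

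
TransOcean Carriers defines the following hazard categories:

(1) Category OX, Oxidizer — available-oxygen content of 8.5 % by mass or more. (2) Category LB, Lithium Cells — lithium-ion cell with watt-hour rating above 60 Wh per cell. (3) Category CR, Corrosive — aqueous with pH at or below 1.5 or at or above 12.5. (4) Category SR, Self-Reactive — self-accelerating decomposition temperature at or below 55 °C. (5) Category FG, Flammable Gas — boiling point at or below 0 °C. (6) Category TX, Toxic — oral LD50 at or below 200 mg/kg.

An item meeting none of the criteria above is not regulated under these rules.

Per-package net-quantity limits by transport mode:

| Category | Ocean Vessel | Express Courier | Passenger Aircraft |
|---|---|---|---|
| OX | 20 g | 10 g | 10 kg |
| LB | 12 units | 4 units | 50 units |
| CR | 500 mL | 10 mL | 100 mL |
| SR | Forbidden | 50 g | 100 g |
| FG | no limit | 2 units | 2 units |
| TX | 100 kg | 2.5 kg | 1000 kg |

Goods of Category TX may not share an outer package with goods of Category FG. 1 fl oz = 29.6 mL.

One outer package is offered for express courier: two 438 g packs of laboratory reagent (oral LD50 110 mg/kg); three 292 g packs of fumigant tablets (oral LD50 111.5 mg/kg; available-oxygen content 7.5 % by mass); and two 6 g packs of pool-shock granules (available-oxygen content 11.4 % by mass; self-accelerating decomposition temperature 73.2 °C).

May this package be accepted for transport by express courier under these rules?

The laboratory reagent has oral LD50 110 mg/kg, which is ≤ 200 mg/kg, so it is Category TX (Toxic).
Fumigant tablets: oral LD50 111.5 mg/kg ≤ 200 mg/kg → Category TX (Toxic).
Pool-shock granules: available-oxygen content 11.4 % by mass ≥ 8.5 % by mass → Category OX (Oxidizer).
Category OX quantity: two 6 g packs = 12 g.
12 g > 10 g (express courier limit, Category OX) — over the limit.
Total Category TX: (two 438 g packs = 876 g) + (three 292 g packs = 876 g) = 1.752 kg.
That is within the Category TX express courier limit of 2.5 kg.
The segregation rule (Category TX with Category FG) does not apply to Category OX with Category TX.

No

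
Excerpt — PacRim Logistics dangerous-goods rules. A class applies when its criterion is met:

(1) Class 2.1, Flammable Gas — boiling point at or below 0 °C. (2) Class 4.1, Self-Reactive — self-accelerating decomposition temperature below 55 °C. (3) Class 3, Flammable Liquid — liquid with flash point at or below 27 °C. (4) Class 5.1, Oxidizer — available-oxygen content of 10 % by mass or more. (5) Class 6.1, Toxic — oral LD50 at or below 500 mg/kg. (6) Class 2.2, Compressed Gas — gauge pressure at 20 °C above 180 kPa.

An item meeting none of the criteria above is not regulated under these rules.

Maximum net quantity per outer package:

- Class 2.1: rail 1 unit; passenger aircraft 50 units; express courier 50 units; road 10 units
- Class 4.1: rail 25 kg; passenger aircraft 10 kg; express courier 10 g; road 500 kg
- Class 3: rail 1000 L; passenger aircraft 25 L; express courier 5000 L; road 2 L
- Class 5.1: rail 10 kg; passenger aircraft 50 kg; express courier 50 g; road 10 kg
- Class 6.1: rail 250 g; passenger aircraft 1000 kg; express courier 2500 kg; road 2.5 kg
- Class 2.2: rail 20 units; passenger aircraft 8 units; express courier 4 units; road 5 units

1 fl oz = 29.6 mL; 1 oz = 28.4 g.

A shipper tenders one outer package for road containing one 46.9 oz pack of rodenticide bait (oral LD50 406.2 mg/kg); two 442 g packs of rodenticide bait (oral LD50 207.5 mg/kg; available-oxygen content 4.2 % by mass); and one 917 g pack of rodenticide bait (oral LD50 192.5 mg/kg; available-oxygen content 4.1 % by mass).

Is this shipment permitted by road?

The rodenticide bait has oral LD50 406.2 mg/kg, which is ≤ 500 mg/kg, so it is Class 6.1 (Toxic).
With oral LD50 207.5 mg/kg (≤ 500 mg/kg), the rodenticide bait falls in Class 6.1.
Rodenticide bait: oral LD50 192.5 mg/kg ≤ 500 mg/kg → Class 6.1 (Toxic).
Class 6.1 net quantity: (one 46.9 oz pack = 1331.96 g) + (two 442 g packs = 884 g) + 917 g = 3132.96 g.
That exceeds the Class 6.1 road limit of 2.5 kg.

No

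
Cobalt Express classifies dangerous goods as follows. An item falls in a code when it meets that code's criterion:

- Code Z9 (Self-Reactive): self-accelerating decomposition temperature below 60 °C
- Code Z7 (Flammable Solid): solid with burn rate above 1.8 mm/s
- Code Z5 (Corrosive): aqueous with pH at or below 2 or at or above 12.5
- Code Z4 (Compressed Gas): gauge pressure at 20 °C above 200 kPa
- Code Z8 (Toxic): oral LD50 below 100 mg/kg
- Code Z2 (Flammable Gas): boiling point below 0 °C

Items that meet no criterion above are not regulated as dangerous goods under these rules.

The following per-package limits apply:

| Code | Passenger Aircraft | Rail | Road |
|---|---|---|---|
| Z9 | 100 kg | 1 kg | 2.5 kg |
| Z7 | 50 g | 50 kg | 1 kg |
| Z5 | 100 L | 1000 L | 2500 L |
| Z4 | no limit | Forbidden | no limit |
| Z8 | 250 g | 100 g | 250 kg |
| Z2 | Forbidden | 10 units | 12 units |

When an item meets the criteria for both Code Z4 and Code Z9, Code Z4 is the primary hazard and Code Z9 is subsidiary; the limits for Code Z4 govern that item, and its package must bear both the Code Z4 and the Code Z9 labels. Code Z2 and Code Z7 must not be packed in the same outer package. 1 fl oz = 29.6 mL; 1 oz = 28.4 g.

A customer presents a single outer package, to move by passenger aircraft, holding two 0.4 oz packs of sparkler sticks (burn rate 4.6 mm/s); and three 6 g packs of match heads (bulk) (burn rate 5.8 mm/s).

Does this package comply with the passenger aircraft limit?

Sparkler sticks: burn rate 4.6 mm/s > 1.8 mm/s → Code Z7 (Flammable Solid).
Match heads (bulk): burn rate 5.8 mm/s > 1.8 mm/s → Code Z7 (Flammable Solid).
Code Z7 net quantity: (two 0.4 oz packs = 22.72 g) + (three 6 g packs = 18 g) = 40.72 g.
40.72 g ≤ 50 g (passenger aircraft limit, Code Z7) — within limit.

Yes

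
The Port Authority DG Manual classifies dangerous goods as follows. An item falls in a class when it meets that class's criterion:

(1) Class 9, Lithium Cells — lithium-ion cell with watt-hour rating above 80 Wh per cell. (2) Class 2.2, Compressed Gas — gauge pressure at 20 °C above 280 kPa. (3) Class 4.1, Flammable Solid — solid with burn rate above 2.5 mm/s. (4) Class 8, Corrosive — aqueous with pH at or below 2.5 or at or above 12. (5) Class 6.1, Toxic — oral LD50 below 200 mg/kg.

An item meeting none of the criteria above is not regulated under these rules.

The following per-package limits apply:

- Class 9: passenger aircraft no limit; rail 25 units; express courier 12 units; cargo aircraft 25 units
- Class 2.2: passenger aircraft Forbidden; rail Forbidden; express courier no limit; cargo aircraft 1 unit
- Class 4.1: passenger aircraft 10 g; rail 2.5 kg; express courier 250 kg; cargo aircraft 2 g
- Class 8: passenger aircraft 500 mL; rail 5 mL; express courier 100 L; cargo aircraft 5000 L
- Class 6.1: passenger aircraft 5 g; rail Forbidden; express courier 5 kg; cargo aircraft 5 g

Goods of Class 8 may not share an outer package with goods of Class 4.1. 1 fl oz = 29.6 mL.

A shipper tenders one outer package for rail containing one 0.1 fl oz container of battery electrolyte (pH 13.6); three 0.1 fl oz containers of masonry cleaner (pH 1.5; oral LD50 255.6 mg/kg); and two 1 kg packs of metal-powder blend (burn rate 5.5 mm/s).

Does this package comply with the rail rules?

No

With pH 13.6 (≥ 12), the battery electrolyte falls in Class 8.
pH 1.5 meets the Class 8 criterion (Corrosive), so the masonry cleaner is Class 8.
Burn rate 5.5 mm/s meets the Class 4.1 criterion (Flammable Solid), so the metal-powder blend is Class 4.1.
Class 8 net quantity: (one 0.1 fl oz container = 2.96 mL) + (three 0.1 fl oz containers = 8.88 mL) = 11.84 mL.
11.84 mL exceeds the rail limit of 5 mL for Class 8.
Class 4.1 quantity: two 1 kg packs = 2 kg.
That is within the Class 4.1 rail limit of 2.5 kg.
Class 8 and Class 4.1 may not share an outer package.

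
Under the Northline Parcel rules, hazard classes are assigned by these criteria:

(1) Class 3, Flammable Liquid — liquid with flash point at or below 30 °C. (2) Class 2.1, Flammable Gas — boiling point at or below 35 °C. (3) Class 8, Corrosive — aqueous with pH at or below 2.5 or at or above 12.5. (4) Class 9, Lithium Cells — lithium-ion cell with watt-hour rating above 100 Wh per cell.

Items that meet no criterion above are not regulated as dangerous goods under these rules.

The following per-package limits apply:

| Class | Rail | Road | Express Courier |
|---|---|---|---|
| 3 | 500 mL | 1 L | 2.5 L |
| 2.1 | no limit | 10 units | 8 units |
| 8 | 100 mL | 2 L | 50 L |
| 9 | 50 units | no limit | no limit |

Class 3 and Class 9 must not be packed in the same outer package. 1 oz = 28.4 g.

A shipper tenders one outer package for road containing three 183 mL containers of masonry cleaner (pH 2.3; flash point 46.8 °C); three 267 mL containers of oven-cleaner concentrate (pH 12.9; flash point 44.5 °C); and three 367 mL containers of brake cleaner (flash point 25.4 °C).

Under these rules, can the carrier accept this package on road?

No

The masonry cleaner has pH 2.3, which is ≤ 2.5, so it is Class 8 (Corrosive).
With pH 12.9 (≥ 12.5), the oven-cleaner concentrate falls in Class 8.
The brake cleaner has flash point 25.4 °C, which is ≤ 30 °C, so it is Class 3 (Flammable Liquid).
Class 8 net quantity: (three 183 mL containers = 549 mL) + (three 267 mL containers = 801 mL) = 1.35 L.
1.35 L ≤ 2 L (road limit, Class 8) — within limit.
Class 3 quantity: three 367 mL containers = 1.101 L.
1.101 L > 1 L (road limit, Class 3) — over the limit.
The segregation rule (Class 3 with Class 9) does not apply to Class 8 with Class 3.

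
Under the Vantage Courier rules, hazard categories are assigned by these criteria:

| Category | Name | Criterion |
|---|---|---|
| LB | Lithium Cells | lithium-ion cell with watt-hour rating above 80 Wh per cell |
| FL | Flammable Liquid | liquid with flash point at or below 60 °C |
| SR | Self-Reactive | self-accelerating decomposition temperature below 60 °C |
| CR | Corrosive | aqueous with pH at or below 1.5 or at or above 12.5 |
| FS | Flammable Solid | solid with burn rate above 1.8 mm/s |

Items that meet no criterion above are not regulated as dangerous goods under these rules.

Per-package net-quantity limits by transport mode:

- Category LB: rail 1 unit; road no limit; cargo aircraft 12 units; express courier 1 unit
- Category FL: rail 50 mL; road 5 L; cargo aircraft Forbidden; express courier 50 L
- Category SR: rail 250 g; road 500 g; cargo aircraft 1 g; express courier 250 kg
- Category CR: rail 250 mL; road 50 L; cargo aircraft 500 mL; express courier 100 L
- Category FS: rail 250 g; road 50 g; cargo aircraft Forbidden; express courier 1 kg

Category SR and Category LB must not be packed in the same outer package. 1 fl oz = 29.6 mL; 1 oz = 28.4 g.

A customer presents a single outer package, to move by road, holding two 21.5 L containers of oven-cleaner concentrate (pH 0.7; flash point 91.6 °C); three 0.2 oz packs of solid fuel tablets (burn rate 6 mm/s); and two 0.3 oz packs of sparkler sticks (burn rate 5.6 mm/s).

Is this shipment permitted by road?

The oven-cleaner concentrate has pH 0.7, which is ≤ 1.5, so it is Category CR (Corrosive).
Burn rate 6 mm/s meets the Category FS criterion (Flammable Solid), so the solid fuel tablets are Category FS.
The sparkler sticks have burn rate 5.6 mm/s, which is > 1.8 mm/s, so they are Category FS (Flammable Solid).
Total Category FS: (three 0.2 oz packs = 17.04 g) + (two 0.3 oz packs = 17.04 g) = 34.08 g.
That is within the Category FS road limit of 50 g.
Category CR quantity: two 21.5 L containers = 43 L.
That is within the Category CR road limit of 50 L.
The segregation rule (Category SR with Category LB) does not apply to Category FS with Category CR.
Every hazard category is within its road limit and no segregation rule is violated.

Yes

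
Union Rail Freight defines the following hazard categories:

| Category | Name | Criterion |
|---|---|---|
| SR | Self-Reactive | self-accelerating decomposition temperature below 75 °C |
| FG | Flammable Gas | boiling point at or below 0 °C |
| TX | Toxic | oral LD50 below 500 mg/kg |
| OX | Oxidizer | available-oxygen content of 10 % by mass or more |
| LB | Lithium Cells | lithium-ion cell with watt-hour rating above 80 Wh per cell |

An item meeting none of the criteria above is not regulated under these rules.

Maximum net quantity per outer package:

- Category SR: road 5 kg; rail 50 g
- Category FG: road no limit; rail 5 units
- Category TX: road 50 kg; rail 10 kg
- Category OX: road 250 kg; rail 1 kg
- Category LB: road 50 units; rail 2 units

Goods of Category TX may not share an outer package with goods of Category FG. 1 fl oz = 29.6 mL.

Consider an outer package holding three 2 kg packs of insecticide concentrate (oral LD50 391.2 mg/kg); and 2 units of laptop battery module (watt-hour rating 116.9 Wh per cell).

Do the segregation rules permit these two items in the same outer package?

With oral LD50 391.2 mg/kg (< 500 mg/kg), the insecticide concentrate falls in Category TX.
Watt-hour rating 116.9 Wh per cell meets the Category LB criterion (Lithium Cells), so the laptop battery module is Category LB.
No segregation rule bars Category TX with Category LB.

Yes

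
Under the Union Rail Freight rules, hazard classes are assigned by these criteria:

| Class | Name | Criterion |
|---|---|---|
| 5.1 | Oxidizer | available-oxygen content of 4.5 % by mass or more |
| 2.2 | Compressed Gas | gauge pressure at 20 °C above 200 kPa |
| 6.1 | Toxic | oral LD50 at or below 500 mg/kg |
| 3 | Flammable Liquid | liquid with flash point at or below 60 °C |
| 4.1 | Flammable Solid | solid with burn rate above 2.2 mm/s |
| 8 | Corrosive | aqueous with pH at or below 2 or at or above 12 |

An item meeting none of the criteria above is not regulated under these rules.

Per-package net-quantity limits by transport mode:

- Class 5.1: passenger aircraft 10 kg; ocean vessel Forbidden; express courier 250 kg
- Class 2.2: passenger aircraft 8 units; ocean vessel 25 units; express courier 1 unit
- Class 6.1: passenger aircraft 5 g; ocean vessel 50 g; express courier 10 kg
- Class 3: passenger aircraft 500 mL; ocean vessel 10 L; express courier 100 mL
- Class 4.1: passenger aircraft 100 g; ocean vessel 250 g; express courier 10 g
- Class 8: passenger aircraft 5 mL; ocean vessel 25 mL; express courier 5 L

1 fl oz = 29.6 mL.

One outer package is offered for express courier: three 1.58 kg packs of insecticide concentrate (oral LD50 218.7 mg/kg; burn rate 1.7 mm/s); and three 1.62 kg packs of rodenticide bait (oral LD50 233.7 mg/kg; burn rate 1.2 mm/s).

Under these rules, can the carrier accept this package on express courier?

With oral LD50 218.7 mg/kg (≤ 500 mg/kg), the insecticide concentrate falls in Class 6.1.
Oral LD50 233.7 mg/kg meets the Class 6.1 criterion (Toxic), so the rodenticide bait is Class 6.1.
Total Class 6.1: (three 1.58 kg packs = 4.74 kg) + (three 1.62 kg packs = 4.86 kg) = 9.6 kg.
9.6 kg is within the express courier limit of 10 kg for Class 6.1.

Yes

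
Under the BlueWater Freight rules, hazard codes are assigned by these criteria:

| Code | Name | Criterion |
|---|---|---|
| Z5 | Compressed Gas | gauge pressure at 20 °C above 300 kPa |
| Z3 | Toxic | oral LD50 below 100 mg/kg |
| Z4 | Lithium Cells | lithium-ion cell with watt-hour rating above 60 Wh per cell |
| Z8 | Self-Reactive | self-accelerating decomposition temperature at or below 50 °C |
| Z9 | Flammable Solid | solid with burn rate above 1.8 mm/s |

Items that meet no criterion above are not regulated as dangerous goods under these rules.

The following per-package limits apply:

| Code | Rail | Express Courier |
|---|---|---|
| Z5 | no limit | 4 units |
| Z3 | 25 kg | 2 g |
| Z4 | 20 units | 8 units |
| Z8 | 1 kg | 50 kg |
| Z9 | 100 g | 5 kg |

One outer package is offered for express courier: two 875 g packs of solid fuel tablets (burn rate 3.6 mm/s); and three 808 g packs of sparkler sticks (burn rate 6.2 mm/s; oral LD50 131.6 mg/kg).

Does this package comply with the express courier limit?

The solid fuel tablets have burn rate 3.6 mm/s, which is > 1.8 mm/s, so they are Code Z9 (Flammable Solid).
The sparkler sticks have burn rate 6.2 mm/s, which is > 1.8 mm/s, so they are Code Z9 (Flammable Solid).
Code Z9 net quantity: (two 875 g packs = 1.75 kg) + (three 808 g packs = 2.424 kg) = 4.174 kg.
4.174 kg is within the express courier limit of 5 kg for Code Z9.

Yes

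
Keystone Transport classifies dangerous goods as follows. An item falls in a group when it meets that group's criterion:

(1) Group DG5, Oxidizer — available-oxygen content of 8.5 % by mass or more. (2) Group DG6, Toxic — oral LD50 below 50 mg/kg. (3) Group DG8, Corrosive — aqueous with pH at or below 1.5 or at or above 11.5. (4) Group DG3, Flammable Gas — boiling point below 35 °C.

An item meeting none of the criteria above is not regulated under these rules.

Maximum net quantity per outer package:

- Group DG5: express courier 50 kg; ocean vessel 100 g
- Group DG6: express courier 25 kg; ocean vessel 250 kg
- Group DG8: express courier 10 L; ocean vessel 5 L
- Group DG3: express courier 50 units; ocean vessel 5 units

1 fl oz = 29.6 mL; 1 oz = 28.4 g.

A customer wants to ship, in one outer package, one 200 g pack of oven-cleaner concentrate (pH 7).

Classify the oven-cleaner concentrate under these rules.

Not regulated

pH 7 is between 1.5 and 11.5, so Group DG8 does not apply.
No criterion is met, so the item is not regulated.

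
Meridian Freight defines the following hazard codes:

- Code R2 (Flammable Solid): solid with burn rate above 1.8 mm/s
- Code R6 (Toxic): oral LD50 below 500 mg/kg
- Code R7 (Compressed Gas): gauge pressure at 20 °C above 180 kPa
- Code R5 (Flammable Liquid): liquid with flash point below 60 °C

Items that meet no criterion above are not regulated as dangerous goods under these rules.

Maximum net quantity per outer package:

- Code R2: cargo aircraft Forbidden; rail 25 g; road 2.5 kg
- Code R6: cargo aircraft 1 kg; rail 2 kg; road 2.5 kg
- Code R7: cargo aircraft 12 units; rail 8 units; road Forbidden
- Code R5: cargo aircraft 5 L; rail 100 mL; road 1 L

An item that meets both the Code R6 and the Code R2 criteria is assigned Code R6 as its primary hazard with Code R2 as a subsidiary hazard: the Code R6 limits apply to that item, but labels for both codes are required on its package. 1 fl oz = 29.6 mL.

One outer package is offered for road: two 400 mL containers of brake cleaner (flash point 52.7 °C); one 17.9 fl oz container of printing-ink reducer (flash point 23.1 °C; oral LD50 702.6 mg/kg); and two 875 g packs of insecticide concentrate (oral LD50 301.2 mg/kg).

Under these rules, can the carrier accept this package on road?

No

Brake cleaner: flash point 52.7 °C < 60 °C → Code R5 (Flammable Liquid).
With flash point 23.1 °C (< 60 °C), the printing-ink reducer falls in Code R5.
Insecticide concentrate: oral LD50 301.2 mg/kg < 500 mg/kg → Code R6 (Toxic).
Total Code R5: (two 400 mL containers = 800 mL) + (one 17.9 fl oz container = 529.84 mL) = 1329.84 mL.
1329.84 mL exceeds the road limit of 1 L for Code R5.
Code R6 quantity: two 875 g packs = 1.75 kg.
That is within the Code R6 road limit of 2.5 kg.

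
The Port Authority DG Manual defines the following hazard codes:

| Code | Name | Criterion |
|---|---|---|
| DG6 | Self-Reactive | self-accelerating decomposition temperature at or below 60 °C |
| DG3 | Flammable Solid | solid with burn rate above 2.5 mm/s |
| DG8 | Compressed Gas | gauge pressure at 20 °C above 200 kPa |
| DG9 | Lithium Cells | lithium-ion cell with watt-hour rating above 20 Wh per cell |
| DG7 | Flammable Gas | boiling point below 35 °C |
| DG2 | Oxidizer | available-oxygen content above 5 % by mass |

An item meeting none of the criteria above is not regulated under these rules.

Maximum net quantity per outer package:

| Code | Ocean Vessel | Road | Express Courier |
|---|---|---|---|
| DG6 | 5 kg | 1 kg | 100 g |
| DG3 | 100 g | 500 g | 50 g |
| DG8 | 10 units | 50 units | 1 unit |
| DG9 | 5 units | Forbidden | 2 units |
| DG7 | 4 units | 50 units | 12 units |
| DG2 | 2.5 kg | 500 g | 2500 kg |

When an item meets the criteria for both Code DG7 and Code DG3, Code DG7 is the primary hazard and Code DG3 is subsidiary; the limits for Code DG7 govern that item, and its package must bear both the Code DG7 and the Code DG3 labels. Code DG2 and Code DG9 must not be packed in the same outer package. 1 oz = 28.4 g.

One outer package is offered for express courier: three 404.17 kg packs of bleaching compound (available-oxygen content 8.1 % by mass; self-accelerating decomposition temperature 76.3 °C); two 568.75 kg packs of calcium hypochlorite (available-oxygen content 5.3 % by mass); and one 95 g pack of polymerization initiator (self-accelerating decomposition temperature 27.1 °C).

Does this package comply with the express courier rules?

Yes

Available-oxygen content 8.1 % by mass meets the Code DG2 criterion (Oxidizer), so the bleaching compound is Code DG2.
Available-oxygen content 5.3 % by mass meets the Code DG2 criterion (Oxidizer), so the calcium hypochlorite is Code DG2.
Self-accelerating decomposition temperature 27.1 °C meets the Code DG6 criterion (Self-Reactive), so the polymerization initiator is Code DG6.
Code DG2 net quantity: (three 404.17 kg packs = 1212.51 kg) + (two 568.75 kg packs = 1137.5 kg) = 2350.01 kg.
That is within the Code DG2 express courier limit of 2500 kg.
Code DG6 quantity: 95 g.
That is within the Code DG6 express courier limit of 100 g.
The segregation rule (Code DG2 with Code DG9) does not apply to Code DG2 with Code DG6.
Every hazard code is within its express courier limit and no segregation rule is violated.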